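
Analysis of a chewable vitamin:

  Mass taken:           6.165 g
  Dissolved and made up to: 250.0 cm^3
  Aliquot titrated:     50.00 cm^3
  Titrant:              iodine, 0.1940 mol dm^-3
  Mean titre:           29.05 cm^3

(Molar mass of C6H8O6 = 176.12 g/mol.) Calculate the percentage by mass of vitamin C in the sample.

C6H8O6 + I2 → C6H6O6 + 2 HI
n(I2) per titration = 0.02905 × 0.1940 = 5.636 × 10^-3 mol
n(C6H8O6) in each aliquot = 5.636 × 10^-3 mol (1:1 ratio)
n(C6H8O6) in the whole flask = 5.636 × 10^-3 × 250.0/50.00 = 0.02818 mol
mass of C6H8O6 = 0.02818 × 176.12 = 4.963 g
% C6H8O6 = 4.963 / 6.165 × 100 = 80.50 %

80.50 %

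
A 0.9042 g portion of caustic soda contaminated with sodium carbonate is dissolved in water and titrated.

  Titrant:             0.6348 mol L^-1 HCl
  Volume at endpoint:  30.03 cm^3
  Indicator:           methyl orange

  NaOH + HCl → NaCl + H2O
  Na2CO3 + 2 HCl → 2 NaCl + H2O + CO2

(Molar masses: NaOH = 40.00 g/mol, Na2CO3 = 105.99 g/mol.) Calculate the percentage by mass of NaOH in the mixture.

36.10 %

n(HCl) = 0.03003 × 0.6348 = 0.01906 mol
Let x = n(NaOH), y = n(Na2CO3).
Titrant: 1x + 2y = 0.01906;  mass: 40.00x + 105.99y = 0.9042
Solving, x = 8.161 × 10^-3 mol, y = 5.451 × 10^-3 mol
mass of NaOH = 8.161 × 10^-3 × 40.00 = 0.3264 g
% NaOH = 0.3264 / 0.9042 × 100 = 36.10 %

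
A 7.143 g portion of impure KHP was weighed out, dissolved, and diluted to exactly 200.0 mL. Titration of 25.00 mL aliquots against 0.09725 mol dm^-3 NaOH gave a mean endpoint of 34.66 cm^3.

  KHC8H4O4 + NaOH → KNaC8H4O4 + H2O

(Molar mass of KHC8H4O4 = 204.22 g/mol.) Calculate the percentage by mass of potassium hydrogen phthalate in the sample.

n(NaOH) per titration = 0.03466 × 0.09725 = 3.371 × 10^-3 mol
n(KHC8H4O4) in each aliquot = 3.371 × 10^-3 mol (1:1 ratio)
n(KHC8H4O4) in the whole flask = 3.371 × 10^-3 × 200.0/25.00 = 0.02697 mol
mass of KHC8H4O4 = 0.02697 × 204.22 = 5.507 g
% KHC8H4O4 = 5.507 / 7.143 × 100 = 77.09 %

77.09 %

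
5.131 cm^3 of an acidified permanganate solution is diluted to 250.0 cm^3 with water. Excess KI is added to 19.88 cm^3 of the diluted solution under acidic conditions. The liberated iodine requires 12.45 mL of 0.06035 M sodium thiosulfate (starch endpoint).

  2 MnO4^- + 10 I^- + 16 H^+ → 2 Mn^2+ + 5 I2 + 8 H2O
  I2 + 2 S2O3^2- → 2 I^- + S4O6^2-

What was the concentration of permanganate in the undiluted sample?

n(S2O3^2-) = 0.01245 × 0.06035 = 7.514 × 10^-4 mol
n(I2) = n(S2O3^2-)/2 = 3.757 × 10^-4 mol
From the 2:5 ratio, n(MnO4^-) in the aliquot = 2/5 × 3.757 × 10^-4 = 1.503 × 10^-4 mol
[MnO4^-]_dilute = 1.503 × 10^-4 / 0.01988 = 0.007559 mol/L
[MnO4^-]_original = 0.007559 × 250.0/5.131 = 0.3683 mol/L

0.3683 M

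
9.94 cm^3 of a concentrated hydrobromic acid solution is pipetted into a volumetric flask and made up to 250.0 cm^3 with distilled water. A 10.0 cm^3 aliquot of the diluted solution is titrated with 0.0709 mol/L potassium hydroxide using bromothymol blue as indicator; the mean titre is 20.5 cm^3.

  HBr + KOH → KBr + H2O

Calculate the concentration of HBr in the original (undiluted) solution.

3.66 mol/L

n(KOH) = 0.0205 × 0.0709 = 1.45 × 10^-3 mol
n(HBr) in the aliquot = 1.45 × 10^-3 mol (1:1 ratio)
[HBr]_dilute = 1.45 × 10^-3 / 0.0100 = 0.145 mol/L
Dilution factor = 250.0 / 9.94 = 25.15
[HBr]_stock = 0.145 × 25.15 = 3.66 mol/L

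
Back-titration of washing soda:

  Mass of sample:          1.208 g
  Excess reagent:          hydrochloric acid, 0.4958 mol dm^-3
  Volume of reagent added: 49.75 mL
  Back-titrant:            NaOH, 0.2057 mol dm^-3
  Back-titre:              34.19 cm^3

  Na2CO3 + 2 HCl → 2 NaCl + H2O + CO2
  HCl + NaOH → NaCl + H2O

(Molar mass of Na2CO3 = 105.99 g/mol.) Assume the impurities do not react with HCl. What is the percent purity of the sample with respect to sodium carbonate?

n(HCl) added = 0.04975 × 0.4958 = 0.02467 mol
n(NaOH) used in back-titration = 0.03419 × 0.2057 = 7.033 × 10^-3 mol
n(HCl) left over = 7.033 × 10^-3 mol (1:1 ratio)
n(HCl) consumed by analyte = 0.02467 − 7.033 × 10^-3 = 0.01763 mol
From the 1:2 ratio, n(Na2CO3) = 1/2 × 0.01763 = 8.817 × 10^-3 mol
mass of Na2CO3 = 8.817 × 10^-3 × 105.99 = 0.9345 g
% Na2CO3 = 0.9345 / 1.208 × 100 = 77.36 %

77.36 %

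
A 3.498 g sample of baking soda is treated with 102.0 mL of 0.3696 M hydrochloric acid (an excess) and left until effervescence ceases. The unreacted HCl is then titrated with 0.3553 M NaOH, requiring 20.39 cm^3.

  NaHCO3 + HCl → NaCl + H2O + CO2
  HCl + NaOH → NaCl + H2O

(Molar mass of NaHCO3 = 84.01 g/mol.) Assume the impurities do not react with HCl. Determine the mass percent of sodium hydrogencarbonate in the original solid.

n(HCl) added = 0.1020 × 0.3696 = 0.03770 mol
n(NaOH) used in back-titration = 0.02039 × 0.3553 = 7.245 × 10^-3 mol
n(HCl) left over = 7.245 × 10^-3 mol (1:1 ratio)
n(HCl) consumed by analyte = 0.03770 − 7.245 × 10^-3 = 0.03045 mol
n(NaHCO3) = 0.03045 mol (1:1 ratio)
mass of NaHCO3 = 0.03045 × 84.01 = 2.558 g
% NaHCO3 = 2.558 / 3.498 × 100 = 73.14 %

73.14 %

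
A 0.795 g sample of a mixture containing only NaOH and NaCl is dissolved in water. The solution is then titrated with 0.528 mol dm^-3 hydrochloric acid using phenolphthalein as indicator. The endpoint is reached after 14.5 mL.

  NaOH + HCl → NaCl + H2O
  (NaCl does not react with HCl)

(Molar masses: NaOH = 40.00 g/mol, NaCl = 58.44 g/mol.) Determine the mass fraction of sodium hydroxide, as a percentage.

38.5 %

n(HCl) = 0.0145 × 0.528 = 7.66 × 10^-3 mol
Let x = n(NaOH), y = n(NaCl).
Titrant: 1x = 7.66 × 10^-3;  mass: 40.00x + 58.44y = 0.795
Solving, x = 7.66 × 10^-3 mol, y = 8.36 × 10^-3 mol
mass of NaOH = 7.66 × 10^-3 × 40.00 = 0.306 g
% NaOH = 0.306 / 0.795 × 100 = 38.5 %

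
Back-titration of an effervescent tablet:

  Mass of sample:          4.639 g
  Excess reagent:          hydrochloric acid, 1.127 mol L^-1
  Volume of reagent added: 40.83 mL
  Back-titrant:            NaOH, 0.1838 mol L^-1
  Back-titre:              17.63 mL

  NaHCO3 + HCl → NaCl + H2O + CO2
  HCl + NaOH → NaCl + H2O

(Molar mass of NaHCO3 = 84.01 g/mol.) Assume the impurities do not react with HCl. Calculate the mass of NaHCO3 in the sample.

n(HCl) added = 0.04083 × 1.127 = 0.04602 mol
n(NaOH) used in back-titration = 0.01763 × 0.1838 = 3.240 × 10^-3 mol
n(HCl) left over = 3.240 × 10^-3 mol (1:1 ratio)
n(HCl) consumed by analyte = 0.04602 − 3.240 × 10^-3 = 0.04278 mol
n(NaHCO3) = 0.04278 mol (1:1 ratio)
mass of NaHCO3 = 0.04278 × 84.01 = 3.594 g

3.594 g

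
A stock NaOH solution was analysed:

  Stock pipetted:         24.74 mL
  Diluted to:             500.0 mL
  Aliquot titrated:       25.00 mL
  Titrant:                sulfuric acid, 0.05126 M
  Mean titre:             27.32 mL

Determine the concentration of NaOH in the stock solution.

2.264 M

2 NaOH + H2SO4 → Na2SO4 + 2 H2O
n(H2SO4) = 0.02732 × 0.05126 = 1.400 × 10^-3 mol
From the 2:1 ratio, n(NaOH) in the aliquot = 2/1 × 1.400 × 10^-3 = 2.801 × 10^-3 mol
[NaOH]_dilute = 2.801 × 10^-3 / 0.02500 = 0.1120 mol/L
Dilution factor = 500.0 / 24.74 = 20.21
[NaOH]_stock = 0.1120 × 20.21 = 2.264 mol/L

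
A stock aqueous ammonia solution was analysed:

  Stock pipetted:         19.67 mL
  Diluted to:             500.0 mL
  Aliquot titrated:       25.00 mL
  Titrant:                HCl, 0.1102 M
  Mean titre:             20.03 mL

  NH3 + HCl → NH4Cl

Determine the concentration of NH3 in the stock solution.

n(HCl) = 0.02003 × 0.1102 = 2.207 × 10^-3 mol
n(NH3) in the aliquot = 2.207 × 10^-3 mol (1:1 ratio)
[NH3]_dilute = 2.207 × 10^-3 / 0.02500 = 0.08829 mol/L
Dilution factor = 500.0 / 19.67 = 25.42
[NH3]_stock = 0.08829 × 25.42 = 2.244 mol/L

2.244 M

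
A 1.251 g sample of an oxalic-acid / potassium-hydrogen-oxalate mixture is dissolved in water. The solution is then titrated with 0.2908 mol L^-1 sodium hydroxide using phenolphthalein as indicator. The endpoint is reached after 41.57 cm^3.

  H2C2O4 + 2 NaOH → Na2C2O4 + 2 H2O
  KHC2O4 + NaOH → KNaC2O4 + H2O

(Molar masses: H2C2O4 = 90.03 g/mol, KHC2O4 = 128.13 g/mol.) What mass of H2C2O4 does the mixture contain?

n(NaOH) = 0.04157 × 0.2908 = 0.01209 mol
Let x = n(H2C2O4), y = n(KHC2O4).
Titrant: 2x + 1y = 0.01209;  mass: 90.03x + 128.13y = 1.251
Solving, x = 1.792 × 10^-3 mol, y = 8.504 × 10^-3 mol
mass of H2C2O4 = 1.792 × 10^-3 × 90.03 = 0.1613 g

0.1613 g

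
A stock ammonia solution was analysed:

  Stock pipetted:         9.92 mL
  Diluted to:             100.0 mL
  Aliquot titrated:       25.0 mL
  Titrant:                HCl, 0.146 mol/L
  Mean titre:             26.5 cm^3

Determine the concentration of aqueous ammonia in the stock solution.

1.56 mol/L

NH3 + HCl → NH4Cl
n(HCl) = 0.0265 × 0.146 = 3.87 × 10^-3 mol
n(NH3) in the aliquot = 3.87 × 10^-3 mol (1:1 ratio)
[NH3]_dilute = 3.87 × 10^-3 / 0.0250 = 0.155 mol/L
Dilution factor = 100.0 / 9.92 = 10.08
[NH3]_stock = 0.155 × 10.08 = 1.56 mol/L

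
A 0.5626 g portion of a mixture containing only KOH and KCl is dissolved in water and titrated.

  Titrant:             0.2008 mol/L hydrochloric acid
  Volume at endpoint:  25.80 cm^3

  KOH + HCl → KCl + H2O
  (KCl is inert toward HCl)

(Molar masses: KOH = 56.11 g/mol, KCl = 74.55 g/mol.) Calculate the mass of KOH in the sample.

0.2907 g

n(HCl) = 0.02580 × 0.2008 = 5.181 × 10^-3 mol
Let x = n(KOH), y = n(KCl).
Titrant: 1x = 5.181 × 10^-3;  mass: 56.11x + 74.55y = 0.5626
Solving, x = 5.181 × 10^-3 mol, y = 3.647 × 10^-3 mol
mass of KOH = 5.181 × 10^-3 × 56.11 = 0.2907 g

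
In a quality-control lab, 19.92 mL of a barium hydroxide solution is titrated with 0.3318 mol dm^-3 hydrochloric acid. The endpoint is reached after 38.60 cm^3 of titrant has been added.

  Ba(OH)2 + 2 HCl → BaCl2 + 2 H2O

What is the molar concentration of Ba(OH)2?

0.3215 mol/L

n(HCl) = 0.03860 L × 0.3318 mol/L = 0.01281 mol
From the 1:2 mole ratio, n(Ba(OH)2) = 1/2 × 0.01281 = 6.404 × 10^-3 mol
[Ba(OH)2] = 6.404 × 10^-3 mol / 0.01992 L = 0.3215 mol/L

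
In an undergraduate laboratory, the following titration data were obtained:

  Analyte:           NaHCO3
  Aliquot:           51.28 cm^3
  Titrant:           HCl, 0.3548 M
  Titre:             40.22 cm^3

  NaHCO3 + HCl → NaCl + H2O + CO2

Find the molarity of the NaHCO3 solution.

n(HCl) = 0.04022 L × 0.3548 mol/L = 0.01427 mol
n(NaHCO3) = 0.01427 mol (1:1 mole ratio)
[NaHCO3] = 0.01427 mol / 0.05128 L = 0.2783 mol/L

0.2783 M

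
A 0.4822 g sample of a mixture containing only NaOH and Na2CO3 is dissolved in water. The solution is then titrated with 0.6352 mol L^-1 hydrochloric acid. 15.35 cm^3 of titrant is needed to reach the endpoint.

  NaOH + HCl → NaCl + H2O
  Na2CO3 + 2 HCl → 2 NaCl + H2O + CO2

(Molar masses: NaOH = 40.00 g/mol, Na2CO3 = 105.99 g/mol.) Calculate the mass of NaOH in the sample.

0.1063 g

n(HCl) = 0.01535 × 0.6352 = 9.750 × 10^-3 mol
Let x = n(NaOH), y = n(Na2CO3).
Titrant: 1x + 2y = 9.750 × 10^-3;  mass: 40.00x + 105.99y = 0.4822
Solving, x = 2.656 × 10^-3 mol, y = 3.547 × 10^-3 mol
mass of NaOH = 2.656 × 10^-3 × 40.00 = 0.1063 g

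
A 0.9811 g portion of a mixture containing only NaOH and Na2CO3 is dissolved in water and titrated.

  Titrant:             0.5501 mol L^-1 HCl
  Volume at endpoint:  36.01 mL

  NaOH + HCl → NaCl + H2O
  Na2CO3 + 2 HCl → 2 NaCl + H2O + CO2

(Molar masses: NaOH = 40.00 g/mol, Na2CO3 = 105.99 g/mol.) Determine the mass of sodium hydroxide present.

n(HCl) = 0.03601 × 0.5501 = 0.01981 mol
Let x = n(NaOH), y = n(Na2CO3).
Titrant: 1x + 2y = 0.01981;  mass: 40.00x + 105.99y = 0.9811
Solving, x = 5.285 × 10^-3 mol, y = 7.262 × 10^-3 mol
mass of NaOH = 5.285 × 10^-3 × 40.00 = 0.2114 g

0.2114 g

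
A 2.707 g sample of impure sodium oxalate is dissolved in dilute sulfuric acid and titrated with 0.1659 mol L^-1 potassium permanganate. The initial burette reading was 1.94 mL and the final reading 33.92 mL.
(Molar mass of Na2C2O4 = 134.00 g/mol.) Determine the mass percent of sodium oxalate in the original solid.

2 MnO4^- + 5 C2O4^2- + 16 H^+ → 2 Mn^2+ + 10 CO2 + 8 H2O
n(KMnO4) = 0.03198 L × 0.1659 mol/L = 5.305 × 10^-3 mol
From the 5:2 ratio, n(Na2C2O4) = 5/2 × 5.305 × 10^-3 = 0.01326 mol
mass of Na2C2O4 = 0.01326 × 134.00 g/mol = 1.777 g
% Na2C2O4 = 1.777 / 2.707 × 100 = 65.66 %

65.66 %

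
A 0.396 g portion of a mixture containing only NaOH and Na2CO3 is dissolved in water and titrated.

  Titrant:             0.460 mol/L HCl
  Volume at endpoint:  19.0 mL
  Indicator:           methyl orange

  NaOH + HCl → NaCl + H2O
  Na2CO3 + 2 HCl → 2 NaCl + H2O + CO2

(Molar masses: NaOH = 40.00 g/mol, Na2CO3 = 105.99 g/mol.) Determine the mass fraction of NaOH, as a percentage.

52.2 %

n(HCl) = 0.0190 × 0.460 = 8.74 × 10^-3 mol
Let x = n(NaOH), y = n(Na2CO3).
Titrant: 1x + 2y = 8.74 × 10^-3;  mass: 40.00x + 105.99y = 0.396
Solving, x = 5.17 × 10^-3 mol, y = 1.79 × 10^-3 mol
mass of NaOH = 5.17 × 10^-3 × 40.00 = 0.207 g
% NaOH = 0.207 / 0.396 × 100 = 52.2 %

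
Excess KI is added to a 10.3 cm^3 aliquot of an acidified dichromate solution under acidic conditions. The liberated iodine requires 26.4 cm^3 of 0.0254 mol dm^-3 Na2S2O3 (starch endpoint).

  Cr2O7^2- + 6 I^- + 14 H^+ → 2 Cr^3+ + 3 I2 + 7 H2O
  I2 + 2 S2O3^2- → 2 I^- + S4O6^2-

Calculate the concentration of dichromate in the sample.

n(S2O3^2-) = 0.0264 × 0.0254 = 6.71 × 10^-4 mol
n(I2) = n(S2O3^2-)/2 = 3.35 × 10^-4 mol
From the 1:3 ratio, n(Cr2O7^2-) in the aliquot = 1/3 × 3.35 × 10^-4 = 1.12 × 10^-4 mol
[Cr2O7^2-] = 1.12 × 10^-4 / 0.0103 = 0.0109 mol/L

0.0109 mol/L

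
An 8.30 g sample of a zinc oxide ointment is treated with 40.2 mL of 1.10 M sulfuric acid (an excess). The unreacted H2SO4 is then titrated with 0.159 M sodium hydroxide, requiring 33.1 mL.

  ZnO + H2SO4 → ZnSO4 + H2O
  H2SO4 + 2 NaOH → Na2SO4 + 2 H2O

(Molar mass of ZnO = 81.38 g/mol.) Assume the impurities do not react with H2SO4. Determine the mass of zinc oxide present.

n(H2SO4) added = 0.0402 × 1.10 = 0.0442 mol
n(NaOH) used in back-titration = 0.0331 × 0.159 = 5.26 × 10^-3 mol
From the 1:2 ratio, n(H2SO4) left over = 1/2 × 5.26 × 10^-3 = 2.63 × 10^-3 mol
n(H2SO4) consumed by analyte = 0.0442 − 2.63 × 10^-3 = 0.0416 mol
n(ZnO) = 0.0416 mol (1:1 ratio)
mass of ZnO = 0.0416 × 81.38 = 3.38 g

3.38 g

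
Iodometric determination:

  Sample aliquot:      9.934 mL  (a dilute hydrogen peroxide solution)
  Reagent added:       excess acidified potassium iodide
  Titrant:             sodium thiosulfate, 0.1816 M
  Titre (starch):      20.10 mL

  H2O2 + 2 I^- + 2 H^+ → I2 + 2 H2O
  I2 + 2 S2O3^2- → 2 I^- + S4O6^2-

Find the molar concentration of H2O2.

0.1837 M

n(S2O3^2-) = 0.02010 × 0.1816 = 3.650 × 10^-3 mol
n(I2) = n(S2O3^2-)/2 = 1.825 × 10^-3 mol
n(H2O2) in the aliquot = 1.825 × 10^-3 mol (1:1 ratio)
[H2O2] = 1.825 × 10^-3 / 0.009934 = 0.1837 mol/L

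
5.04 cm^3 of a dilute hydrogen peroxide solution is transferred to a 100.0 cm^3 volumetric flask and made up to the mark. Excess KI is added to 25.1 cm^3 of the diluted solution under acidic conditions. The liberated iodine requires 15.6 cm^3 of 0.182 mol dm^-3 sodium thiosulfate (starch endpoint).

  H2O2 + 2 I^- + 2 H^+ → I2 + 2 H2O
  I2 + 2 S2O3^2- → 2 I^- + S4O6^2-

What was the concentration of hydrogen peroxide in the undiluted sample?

1.12 mol/L

n(S2O3^2-) = 0.0156 × 0.182 = 2.84 × 10^-3 mol
n(I2) = n(S2O3^2-)/2 = 1.42 × 10^-3 mol
n(H2O2) in the aliquot = 1.42 × 10^-3 mol (1:1 ratio)
[H2O2]_dilute = 1.42 × 10^-3 / 0.0251 = 0.0566 mol/L
[H2O2]_original = 0.0566 × 100.0/5.04 = 1.12 mol/L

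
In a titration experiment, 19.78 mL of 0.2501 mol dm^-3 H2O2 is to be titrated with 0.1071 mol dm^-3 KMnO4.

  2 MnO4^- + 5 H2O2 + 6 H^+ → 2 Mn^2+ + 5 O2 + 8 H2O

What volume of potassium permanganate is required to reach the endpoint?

n(H2O2) = 0.01978 L × 0.2501 mol/L = 4.947 × 10^-3 mol
From the 2:5 stoichiometry, n(KMnO4) = 2/5 × 4.947 × 10^-3 = 1.979 × 10^-3 mol
V(KMnO4) = 1.979 × 10^-3 mol / 0.1071 mol/L = 0.01848 L = 18.48 mL

18.48 mL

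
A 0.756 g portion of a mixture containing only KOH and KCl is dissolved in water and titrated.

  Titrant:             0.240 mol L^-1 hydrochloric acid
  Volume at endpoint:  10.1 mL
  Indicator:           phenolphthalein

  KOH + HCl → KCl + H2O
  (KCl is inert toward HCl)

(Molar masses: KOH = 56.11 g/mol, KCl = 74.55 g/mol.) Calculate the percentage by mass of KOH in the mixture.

n(HCl) = 0.0101 × 0.240 = 2.42 × 10^-3 mol
Let x = n(KOH), y = n(KCl).
Titrant: 1x = 2.42 × 10^-3;  mass: 56.11x + 74.55y = 0.756
Solving, x = 2.42 × 10^-3 mol, y = 8.32 × 10^-3 mol
mass of KOH = 2.42 × 10^-3 × 56.11 = 0.136 g
% KOH = 0.136 / 0.756 × 100 = 18.0 %

18.0 %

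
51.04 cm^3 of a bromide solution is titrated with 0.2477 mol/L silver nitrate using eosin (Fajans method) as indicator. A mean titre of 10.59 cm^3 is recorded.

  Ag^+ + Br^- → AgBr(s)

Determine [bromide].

n(AgNO3) = 0.01059 L × 0.2477 mol/L = 2.623 × 10^-3 mol
n(Br-) = 2.623 × 10^-3 mol (1:1 mole ratio)
[Br-] = 2.623 × 10^-3 mol / 0.05104 L = 0.05139 mol/L

0.05139 mol/L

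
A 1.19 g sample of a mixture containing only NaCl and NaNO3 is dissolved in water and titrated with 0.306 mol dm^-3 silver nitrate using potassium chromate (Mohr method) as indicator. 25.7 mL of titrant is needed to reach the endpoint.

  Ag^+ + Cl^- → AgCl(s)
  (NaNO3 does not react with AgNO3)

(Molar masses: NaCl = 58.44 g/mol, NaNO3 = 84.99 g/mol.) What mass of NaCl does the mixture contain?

n(AgNO3) = 0.0257 × 0.306 = 7.86 × 10^-3 mol
Let x = n(NaCl), y = n(NaNO3).
Titrant: 1x = 7.86 × 10^-3;  mass: 58.44x + 84.99y = 1.19
Solving, x = 7.86 × 10^-3 mol, y = 8.59 × 10^-3 mol
mass of NaCl = 7.86 × 10^-3 × 58.44 = 0.460 g

0.460 g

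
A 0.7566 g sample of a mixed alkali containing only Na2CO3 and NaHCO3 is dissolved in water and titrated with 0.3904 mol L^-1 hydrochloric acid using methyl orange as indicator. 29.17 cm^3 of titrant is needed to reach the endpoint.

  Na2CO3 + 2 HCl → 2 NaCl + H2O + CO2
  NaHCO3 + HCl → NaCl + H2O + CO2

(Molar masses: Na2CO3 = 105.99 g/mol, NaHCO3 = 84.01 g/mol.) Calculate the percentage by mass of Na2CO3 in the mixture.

n(HCl) = 0.02917 × 0.3904 = 0.01139 mol
Let x = n(Na2CO3), y = n(NaHCO3).
Titrant: 2x + 1y = 0.01139;  mass: 105.99x + 84.01y = 0.7566
Solving, x = 3.226 × 10^-3 mol, y = 4.936 × 10^-3 mol
mass of Na2CO3 = 3.226 × 10^-3 × 105.99 = 0.3419 g
% Na2CO3 = 0.3419 / 0.7566 × 100 = 45.19 %

45.19 %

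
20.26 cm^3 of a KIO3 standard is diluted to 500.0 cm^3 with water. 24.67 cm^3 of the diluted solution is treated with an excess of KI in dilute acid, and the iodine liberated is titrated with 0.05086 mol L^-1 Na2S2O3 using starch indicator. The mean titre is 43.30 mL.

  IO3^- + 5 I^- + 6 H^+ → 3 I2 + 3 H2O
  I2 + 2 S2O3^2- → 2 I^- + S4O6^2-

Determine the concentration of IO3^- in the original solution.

0.3672 mol/L

n(S2O3^2-) = 0.04330 × 0.05086 = 2.202 × 10^-3 mol
n(I2) = n(S2O3^2-)/2 = 1.101 × 10^-3 mol
From the 1:3 ratio, n(IO3^-) in the aliquot = 1/3 × 1.101 × 10^-3 = 3.670 × 10^-4 mol
[IO3^-]_dilute = 3.670 × 10^-4 / 0.02467 = 0.01488 mol/L
[IO3^-]_original = 0.01488 × 500.0/20.26 = 0.3672 mol/L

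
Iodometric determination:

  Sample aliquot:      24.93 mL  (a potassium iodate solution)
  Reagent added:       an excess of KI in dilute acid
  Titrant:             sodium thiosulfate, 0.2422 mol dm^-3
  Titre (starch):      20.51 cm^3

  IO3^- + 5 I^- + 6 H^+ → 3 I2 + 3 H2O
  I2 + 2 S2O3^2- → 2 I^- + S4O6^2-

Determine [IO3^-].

0.03321 mol/L

n(S2O3^2-) = 0.02051 × 0.2422 = 4.968 × 10^-3 mol
n(I2) = n(S2O3^2-)/2 = 2.484 × 10^-3 mol
From the 1:3 ratio, n(IO3^-) in the aliquot = 1/3 × 2.484 × 10^-3 = 8.279 × 10^-4 mol
[IO3^-] = 8.279 × 10^-4 / 0.02493 = 0.03321 mol/L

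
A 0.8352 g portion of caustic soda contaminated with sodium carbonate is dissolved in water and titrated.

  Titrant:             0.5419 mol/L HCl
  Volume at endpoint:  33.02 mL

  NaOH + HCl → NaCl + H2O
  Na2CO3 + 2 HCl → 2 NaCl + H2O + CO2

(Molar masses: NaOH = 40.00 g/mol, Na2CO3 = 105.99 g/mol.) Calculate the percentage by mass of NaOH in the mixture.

n(HCl) = 0.03302 × 0.5419 = 0.01789 mol
Let x = n(NaOH), y = n(Na2CO3).
Titrant: 1x + 2y = 0.01789;  mass: 40.00x + 105.99y = 0.8352
Solving, x = 8.701 × 10^-3 mol, y = 4.596 × 10^-3 mol
mass of NaOH = 8.701 × 10^-3 × 40.00 = 0.3480 g
% NaOH = 0.3480 / 0.8352 × 100 = 41.67 %

41.67 %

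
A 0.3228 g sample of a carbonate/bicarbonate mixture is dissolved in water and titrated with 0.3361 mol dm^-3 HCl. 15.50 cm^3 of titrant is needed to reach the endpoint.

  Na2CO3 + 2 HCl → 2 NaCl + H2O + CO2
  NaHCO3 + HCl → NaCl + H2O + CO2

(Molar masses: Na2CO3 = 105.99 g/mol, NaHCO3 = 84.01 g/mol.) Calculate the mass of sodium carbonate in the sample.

n(HCl) = 0.01550 × 0.3361 = 5.210 × 10^-3 mol
Let x = n(Na2CO3), y = n(NaHCO3).
Titrant: 2x + 1y = 5.210 × 10^-3;  mass: 105.99x + 84.01y = 0.3228
Solving, x = 1.852 × 10^-3 mol, y = 1.506 × 10^-3 mol
mass of Na2CO3 = 1.852 × 10^-3 × 105.99 = 0.1963 g

0.1963 g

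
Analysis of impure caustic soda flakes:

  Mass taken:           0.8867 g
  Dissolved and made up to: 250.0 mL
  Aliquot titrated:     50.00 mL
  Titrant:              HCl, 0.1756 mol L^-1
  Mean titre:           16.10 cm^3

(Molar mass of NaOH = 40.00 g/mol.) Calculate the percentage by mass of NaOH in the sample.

NaOH + HCl → NaCl + H2O
n(HCl) per titration = 0.01610 × 0.1756 = 2.827 × 10^-3 mol
n(NaOH) in each aliquot = 2.827 × 10^-3 mol (1:1 ratio)
n(NaOH) in the whole flask = 2.827 × 10^-3 × 250.0/50.00 = 0.01414 mol
mass of NaOH = 0.01414 × 40.00 = 0.5654 g
% NaOH = 0.5654 / 0.8867 × 100 = 63.77 %

63.77 %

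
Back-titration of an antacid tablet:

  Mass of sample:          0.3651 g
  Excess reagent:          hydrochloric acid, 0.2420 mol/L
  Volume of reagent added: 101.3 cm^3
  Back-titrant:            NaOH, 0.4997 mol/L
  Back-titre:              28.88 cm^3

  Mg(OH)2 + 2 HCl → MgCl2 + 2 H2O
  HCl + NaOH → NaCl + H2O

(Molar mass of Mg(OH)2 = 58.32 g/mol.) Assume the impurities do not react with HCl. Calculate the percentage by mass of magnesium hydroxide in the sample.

80.53 %

n(HCl) added = 0.1013 × 0.2420 = 0.02451 mol
n(NaOH) used in back-titration = 0.02888 × 0.4997 = 0.01443 mol
n(HCl) left over = 0.01443 mol (1:1 ratio)
n(HCl) consumed by analyte = 0.02451 − 0.01443 = 0.01008 mol
From the 1:2 ratio, n(Mg(OH)2) = 1/2 × 0.01008 = 5.042 × 10^-3 mol
mass of Mg(OH)2 = 5.042 × 10^-3 × 58.32 = 0.2940 g
% Mg(OH)2 = 0.2940 / 0.3651 × 100 = 80.53 %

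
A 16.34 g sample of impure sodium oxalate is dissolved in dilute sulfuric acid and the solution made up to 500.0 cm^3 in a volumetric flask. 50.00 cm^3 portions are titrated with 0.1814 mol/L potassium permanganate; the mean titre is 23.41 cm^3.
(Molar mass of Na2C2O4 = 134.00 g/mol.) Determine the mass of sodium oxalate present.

2 MnO4^- + 5 C2O4^2- + 16 H^+ → 2 Mn^2+ + 10 CO2 + 8 H2O
n(KMnO4) per titration = 0.02341 × 0.1814 = 4.247 × 10^-3 mol
From the 5:2 ratio, n(Na2C2O4) in each aliquot = 5/2 × 4.247 × 10^-3 = 0.01062 mol
n(Na2C2O4) in the whole flask = 0.01062 × 500.0/50.00 = 0.1062 mol
mass of Na2C2O4 = 0.1062 × 134.00 = 14.23 g

14.23 g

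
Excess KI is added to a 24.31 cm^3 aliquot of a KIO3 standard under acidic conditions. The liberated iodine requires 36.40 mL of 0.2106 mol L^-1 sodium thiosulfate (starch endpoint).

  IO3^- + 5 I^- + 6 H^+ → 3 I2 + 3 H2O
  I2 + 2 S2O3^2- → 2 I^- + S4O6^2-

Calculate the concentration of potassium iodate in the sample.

n(S2O3^2-) = 0.03640 × 0.2106 = 7.666 × 10^-3 mol
n(I2) = n(S2O3^2-)/2 = 3.833 × 10^-3 mol
From the 1:3 ratio, n(IO3^-) in the aliquot = 1/3 × 3.833 × 10^-3 = 1.278 × 10^-3 mol
[IO3^-] = 1.278 × 10^-3 / 0.02431 = 0.05256 mol/L

0.05256 mol/L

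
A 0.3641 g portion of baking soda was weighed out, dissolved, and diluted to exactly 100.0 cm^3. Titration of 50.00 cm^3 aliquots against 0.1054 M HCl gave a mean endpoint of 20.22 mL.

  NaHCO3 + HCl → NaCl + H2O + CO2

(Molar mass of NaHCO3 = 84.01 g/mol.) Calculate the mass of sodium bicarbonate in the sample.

n(HCl) per titration = 0.02022 × 0.1054 = 2.131 × 10^-3 mol
n(NaHCO3) in each aliquot = 2.131 × 10^-3 mol (1:1 ratio)
n(NaHCO3) in the whole flask = 2.131 × 10^-3 × 100.0/50.00 = 4.262 × 10^-3 mol
mass of NaHCO3 = 4.262 × 10^-3 × 84.01 = 0.3581 g

0.3581 g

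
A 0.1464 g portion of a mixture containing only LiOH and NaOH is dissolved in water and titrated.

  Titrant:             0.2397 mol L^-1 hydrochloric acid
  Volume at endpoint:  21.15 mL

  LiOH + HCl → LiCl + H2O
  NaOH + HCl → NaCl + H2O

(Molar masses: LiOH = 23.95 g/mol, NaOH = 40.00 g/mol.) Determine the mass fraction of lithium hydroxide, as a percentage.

n(HCl) = 0.02115 × 0.2397 = 5.070 × 10^-3 mol
Let x = n(LiOH), y = n(NaOH).
Titrant: 1x + 1y = 5.070 × 10^-3;  mass: 23.95x + 40.00y = 0.1464
Solving, x = 3.513 × 10^-3 mol, y = 1.556 × 10^-3 mol
mass of LiOH = 3.513 × 10^-3 × 23.95 = 0.08414 g
% LiOH = 0.08414 / 0.1464 × 100 = 57.47 %

57.47 %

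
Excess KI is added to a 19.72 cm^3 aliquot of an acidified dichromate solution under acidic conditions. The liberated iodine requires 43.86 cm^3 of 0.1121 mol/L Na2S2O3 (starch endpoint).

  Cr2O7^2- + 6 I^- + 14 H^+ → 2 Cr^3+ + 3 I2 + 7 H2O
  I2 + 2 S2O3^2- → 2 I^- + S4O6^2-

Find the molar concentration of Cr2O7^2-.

n(S2O3^2-) = 0.04386 × 0.1121 = 4.917 × 10^-3 mol
n(I2) = n(S2O3^2-)/2 = 2.458 × 10^-3 mol
From the 1:3 ratio, n(Cr2O7^2-) in the aliquot = 1/3 × 2.458 × 10^-3 = 8.195 × 10^-4 mol
[Cr2O7^2-] = 8.195 × 10^-4 / 0.01972 = 0.04155 mol/L

0.04155 mol/L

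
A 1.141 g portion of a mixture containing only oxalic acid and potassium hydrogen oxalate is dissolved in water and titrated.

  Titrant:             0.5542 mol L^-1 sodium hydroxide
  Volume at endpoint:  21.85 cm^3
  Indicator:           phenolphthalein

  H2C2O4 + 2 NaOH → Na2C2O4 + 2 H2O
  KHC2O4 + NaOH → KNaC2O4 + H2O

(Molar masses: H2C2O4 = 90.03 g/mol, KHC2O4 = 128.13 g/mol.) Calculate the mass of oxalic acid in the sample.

n(NaOH) = 0.02185 × 0.5542 = 0.01211 mol
Let x = n(H2C2O4), y = n(KHC2O4).
Titrant: 2x + 1y = 0.01211;  mass: 90.03x + 128.13y = 1.141
Solving, x = 2.470 × 10^-3 mol, y = 7.170 × 10^-3 mol
mass of H2C2O4 = 2.470 × 10^-3 × 90.03 = 0.2224 g

0.2224 g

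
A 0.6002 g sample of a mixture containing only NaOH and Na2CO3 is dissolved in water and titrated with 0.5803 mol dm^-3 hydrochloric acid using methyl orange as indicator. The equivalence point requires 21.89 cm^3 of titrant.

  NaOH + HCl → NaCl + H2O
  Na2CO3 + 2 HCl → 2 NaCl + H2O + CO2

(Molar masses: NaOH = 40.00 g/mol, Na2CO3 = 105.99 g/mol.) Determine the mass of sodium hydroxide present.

n(HCl) = 0.02189 × 0.5803 = 0.01270 mol
Let x = n(NaOH), y = n(Na2CO3).
Titrant: 1x + 2y = 0.01270;  mass: 40.00x + 105.99y = 0.6002
Solving, x = 5.616 × 10^-3 mol, y = 3.543 × 10^-3 mol
mass of NaOH = 5.616 × 10^-3 × 40.00 = 0.2246 g

0.2246 g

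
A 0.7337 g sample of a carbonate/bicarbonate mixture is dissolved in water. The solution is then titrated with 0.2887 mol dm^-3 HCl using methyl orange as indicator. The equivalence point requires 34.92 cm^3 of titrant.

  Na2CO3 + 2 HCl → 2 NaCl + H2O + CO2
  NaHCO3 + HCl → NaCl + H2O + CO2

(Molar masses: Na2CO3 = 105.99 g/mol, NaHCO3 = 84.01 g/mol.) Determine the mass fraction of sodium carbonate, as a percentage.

n(HCl) = 0.03492 × 0.2887 = 0.01008 mol
Let x = n(Na2CO3), y = n(NaHCO3).
Titrant: 2x + 1y = 0.01008;  mass: 105.99x + 84.01y = 0.7337
Solving, x = 1.826 × 10^-3 mol, y = 6.430 × 10^-3 mol
mass of Na2CO3 = 1.826 × 10^-3 × 105.99 = 0.1935 g
% Na2CO3 = 0.1935 / 0.7337 × 100 = 26.37 %

26.37 %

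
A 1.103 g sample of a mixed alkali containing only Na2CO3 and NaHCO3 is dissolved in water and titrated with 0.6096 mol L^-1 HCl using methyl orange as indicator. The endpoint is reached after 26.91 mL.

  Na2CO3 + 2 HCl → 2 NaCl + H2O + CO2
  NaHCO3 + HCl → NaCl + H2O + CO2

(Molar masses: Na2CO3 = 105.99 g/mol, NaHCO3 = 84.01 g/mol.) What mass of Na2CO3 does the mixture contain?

0.4701 g

n(HCl) = 0.02691 × 0.6096 = 0.01640 mol
Let x = n(Na2CO3), y = n(NaHCO3).
Titrant: 2x + 1y = 0.01640;  mass: 105.99x + 84.01y = 1.103
Solving, x = 4.435 × 10^-3 mol, y = 7.534 × 10^-3 mol
mass of Na2CO3 = 4.435 × 10^-3 × 105.99 = 0.4701 g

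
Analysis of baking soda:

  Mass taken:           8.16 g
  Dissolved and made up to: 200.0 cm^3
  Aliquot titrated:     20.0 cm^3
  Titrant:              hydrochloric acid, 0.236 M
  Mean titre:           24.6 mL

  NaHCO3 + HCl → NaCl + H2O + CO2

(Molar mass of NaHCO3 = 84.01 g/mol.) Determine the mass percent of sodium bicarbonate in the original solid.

n(HCl) per titration = 0.0246 × 0.236 = 5.81 × 10^-3 mol
n(NaHCO3) in each aliquot = 5.81 × 10^-3 mol (1:1 ratio)
n(NaHCO3) in the whole flask = 5.81 × 10^-3 × 200.0/20.0 = 0.0581 mol
mass of NaHCO3 = 0.0581 × 84.01 = 4.88 g
% NaHCO3 = 4.88 / 8.16 × 100 = 59.8 %

59.8 %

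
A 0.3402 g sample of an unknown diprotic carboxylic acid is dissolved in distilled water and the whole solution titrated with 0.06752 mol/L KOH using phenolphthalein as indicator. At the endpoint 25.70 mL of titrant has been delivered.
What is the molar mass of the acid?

n(KOH) = 0.02570 L × 0.06752 mol/L = 1.735 × 10^-3 mol
From the 1:2 ratio, n(H2A) = 1/2 × 1.735 × 10^-3 = 8.676 × 10^-4 mol
M = m / n = 0.3402 g / 8.676 × 10^-4 mol = 392.1 g/mol

392.1 g/mol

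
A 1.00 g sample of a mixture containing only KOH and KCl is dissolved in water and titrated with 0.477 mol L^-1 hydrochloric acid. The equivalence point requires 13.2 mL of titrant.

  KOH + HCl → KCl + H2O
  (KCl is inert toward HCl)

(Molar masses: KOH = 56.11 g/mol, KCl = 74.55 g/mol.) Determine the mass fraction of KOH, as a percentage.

35.3 %

n(HCl) = 0.0132 × 0.477 = 6.30 × 10^-3 mol
Let x = n(KOH), y = n(KCl).
Titrant: 1x = 6.30 × 10^-3;  mass: 56.11x + 74.55y = 1.00
Solving, x = 6.30 × 10^-3 mol, y = 8.67 × 10^-3 mol
mass of KOH = 6.30 × 10^-3 × 56.11 = 0.353 g
% KOH = 0.353 / 1.00 × 100 = 35.3 %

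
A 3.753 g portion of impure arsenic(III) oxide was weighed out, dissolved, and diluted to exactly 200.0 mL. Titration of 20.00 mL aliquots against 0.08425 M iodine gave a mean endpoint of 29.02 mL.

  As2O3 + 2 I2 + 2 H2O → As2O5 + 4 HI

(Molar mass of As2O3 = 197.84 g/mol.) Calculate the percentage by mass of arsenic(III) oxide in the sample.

n(I2) per titration = 0.02902 × 0.08425 = 2.445 × 10^-3 mol
From the 1:2 ratio, n(As2O3) in each aliquot = 1/2 × 2.445 × 10^-3 = 1.222 × 10^-3 mol
n(As2O3) in the whole flask = 1.222 × 10^-3 × 200.0/20.00 = 0.01222 mol
mass of As2O3 = 0.01222 × 197.84 = 2.419 g
% As2O3 = 2.419 / 3.753 × 100 = 64.44 %

64.44 %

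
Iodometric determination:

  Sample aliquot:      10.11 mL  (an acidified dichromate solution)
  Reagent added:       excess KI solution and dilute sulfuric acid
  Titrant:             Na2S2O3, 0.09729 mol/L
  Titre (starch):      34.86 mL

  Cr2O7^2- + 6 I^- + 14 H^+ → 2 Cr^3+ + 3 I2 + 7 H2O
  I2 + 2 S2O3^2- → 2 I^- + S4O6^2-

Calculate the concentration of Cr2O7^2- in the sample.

0.05591 mol/L

n(S2O3^2-) = 0.03486 × 0.09729 = 3.392 × 10^-3 mol
n(I2) = n(S2O3^2-)/2 = 1.696 × 10^-3 mol
From the 1:3 ratio, n(Cr2O7^2-) in the aliquot = 1/3 × 1.696 × 10^-3 = 5.653 × 10^-4 mol
[Cr2O7^2-] = 5.653 × 10^-4 / 0.01011 = 0.05591 mol/L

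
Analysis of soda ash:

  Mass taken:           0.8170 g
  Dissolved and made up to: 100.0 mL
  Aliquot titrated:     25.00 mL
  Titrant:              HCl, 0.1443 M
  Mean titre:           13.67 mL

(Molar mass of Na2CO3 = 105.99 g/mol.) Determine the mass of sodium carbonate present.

0.4181 g

Na2CO3 + 2 HCl → 2 NaCl + H2O + CO2
n(HCl) per titration = 0.01367 × 0.1443 = 1.973 × 10^-3 mol
From the 1:2 ratio, n(Na2CO3) in each aliquot = 1/2 × 1.973 × 10^-3 = 9.863 × 10^-4 mol
n(Na2CO3) in the whole flask = 9.863 × 10^-4 × 100.0/25.00 = 3.945 × 10^-3 mol
mass of Na2CO3 = 3.945 × 10^-3 × 105.99 = 0.4181 g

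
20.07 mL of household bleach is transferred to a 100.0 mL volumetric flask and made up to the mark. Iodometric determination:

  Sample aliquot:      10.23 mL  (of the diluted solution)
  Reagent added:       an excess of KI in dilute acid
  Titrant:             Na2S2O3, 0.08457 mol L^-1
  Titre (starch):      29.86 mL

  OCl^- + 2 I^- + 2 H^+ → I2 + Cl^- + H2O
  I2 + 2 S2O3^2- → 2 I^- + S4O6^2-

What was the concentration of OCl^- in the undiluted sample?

n(S2O3^2-) = 0.02986 × 0.08457 = 2.525 × 10^-3 mol
n(I2) = n(S2O3^2-)/2 = 1.263 × 10^-3 mol
n(OCl^-) in the aliquot = 1.263 × 10^-3 mol (1:1 ratio)
[OCl^-]_dilute = 1.263 × 10^-3 / 0.01023 = 0.1234 mol/L
[OCl^-]_original = 0.1234 × 100.0/20.07 = 0.6150 mol/L

0.6150 mol/L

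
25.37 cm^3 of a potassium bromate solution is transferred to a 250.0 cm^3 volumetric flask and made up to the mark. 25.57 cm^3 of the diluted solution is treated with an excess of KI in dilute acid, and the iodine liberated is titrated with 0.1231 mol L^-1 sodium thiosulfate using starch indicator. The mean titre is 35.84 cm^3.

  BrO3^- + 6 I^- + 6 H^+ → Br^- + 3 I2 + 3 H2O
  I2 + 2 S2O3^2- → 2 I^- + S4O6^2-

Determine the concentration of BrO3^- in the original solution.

0.2834 mol/L

n(S2O3^2-) = 0.03584 × 0.1231 = 4.412 × 10^-3 mol
n(I2) = n(S2O3^2-)/2 = 2.206 × 10^-3 mol
From the 1:3 ratio, n(BrO3^-) in the aliquot = 1/3 × 2.206 × 10^-3 = 7.353 × 10^-4 mol
[BrO3^-]_dilute = 7.353 × 10^-4 / 0.02557 = 0.02876 mol/L
[BrO3^-]_original = 0.02876 × 250.0/25.37 = 0.2834 mol/L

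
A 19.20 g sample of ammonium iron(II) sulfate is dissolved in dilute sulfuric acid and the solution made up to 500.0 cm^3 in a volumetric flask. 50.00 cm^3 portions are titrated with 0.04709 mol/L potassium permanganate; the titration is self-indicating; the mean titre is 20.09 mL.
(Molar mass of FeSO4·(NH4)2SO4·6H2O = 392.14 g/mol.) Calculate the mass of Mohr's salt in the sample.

18.55 g

MnO4^- + 5 Fe^2+ + 8 H^+ → Mn^2+ + 5 Fe^3+ + 4 H2O
n(KMnO4) per titration = 0.02009 × 0.04709 = 9.460 × 10^-4 mol
From the 5:1 ratio, n(FeSO4·(NH4)2SO4·6H2O) in each aliquot = 5/1 × 9.460 × 10^-4 = 4.730 × 10^-3 mol
n(FeSO4·(NH4)2SO4·6H2O) in the whole flask = 4.730 × 10^-3 × 500.0/50.00 = 0.04730 mol
mass of FeSO4·(NH4)2SO4·6H2O = 0.04730 × 392.14 = 18.55 g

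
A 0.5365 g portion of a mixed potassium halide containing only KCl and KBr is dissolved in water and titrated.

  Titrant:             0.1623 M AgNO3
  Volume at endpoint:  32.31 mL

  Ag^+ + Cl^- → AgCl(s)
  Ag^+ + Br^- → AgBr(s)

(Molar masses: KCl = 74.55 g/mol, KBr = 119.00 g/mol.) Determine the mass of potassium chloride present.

0.1468 g

n(AgNO3) = 0.03231 × 0.1623 = 5.244 × 10^-3 mol
Let x = n(KCl), y = n(KBr).
Titrant: 1x + 1y = 5.244 × 10^-3;  mass: 74.55x + 119.00y = 0.5365
Solving, x = 1.969 × 10^-3 mol, y = 3.275 × 10^-3 mol
mass of KCl = 1.969 × 10^-3 × 74.55 = 0.1468 g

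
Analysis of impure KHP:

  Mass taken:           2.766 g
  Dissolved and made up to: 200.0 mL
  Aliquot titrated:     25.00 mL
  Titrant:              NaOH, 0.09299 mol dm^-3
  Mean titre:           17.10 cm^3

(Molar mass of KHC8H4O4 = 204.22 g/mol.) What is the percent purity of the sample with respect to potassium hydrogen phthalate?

KHC8H4O4 + NaOH → KNaC8H4O4 + H2O
n(NaOH) per titration = 0.01710 × 0.09299 = 1.590 × 10^-3 mol
n(KHC8H4O4) in each aliquot = 1.590 × 10^-3 mol (1:1 ratio)
n(KHC8H4O4) in the whole flask = 1.590 × 10^-3 × 200.0/25.00 = 0.01272 mol
mass of KHC8H4O4 = 0.01272 × 204.22 = 2.598 g
% KHC8H4O4 = 2.598 / 2.766 × 100 = 93.92 %

93.92 %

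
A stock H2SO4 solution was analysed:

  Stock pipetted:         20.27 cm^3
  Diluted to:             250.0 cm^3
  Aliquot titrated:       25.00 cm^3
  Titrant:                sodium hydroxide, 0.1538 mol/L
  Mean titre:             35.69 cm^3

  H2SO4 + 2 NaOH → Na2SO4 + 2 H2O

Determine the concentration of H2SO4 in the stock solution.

1.354 mol/L

n(NaOH) = 0.03569 × 0.1538 = 5.489 × 10^-3 mol
From the 1:2 ratio, n(H2SO4) in the aliquot = 1/2 × 5.489 × 10^-3 = 2.745 × 10^-3 mol
[H2SO4]_dilute = 2.745 × 10^-3 / 0.02500 = 0.1098 mol/L
Dilution factor = 250.0 / 20.27 = 12.33
[H2SO4]_stock = 0.1098 × 12.33 = 1.354 mol/L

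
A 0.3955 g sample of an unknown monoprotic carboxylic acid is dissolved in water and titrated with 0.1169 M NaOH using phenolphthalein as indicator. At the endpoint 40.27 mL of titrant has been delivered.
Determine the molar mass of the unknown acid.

84.01 g/mol

n(NaOH) = 0.04027 L × 0.1169 mol/L = 4.708 × 10^-3 mol
n(HA) = 4.708 × 10^-3 mol (1:1 ratio)
M = m / n = 0.3955 g / 4.708 × 10^-3 mol = 84.01 g/mol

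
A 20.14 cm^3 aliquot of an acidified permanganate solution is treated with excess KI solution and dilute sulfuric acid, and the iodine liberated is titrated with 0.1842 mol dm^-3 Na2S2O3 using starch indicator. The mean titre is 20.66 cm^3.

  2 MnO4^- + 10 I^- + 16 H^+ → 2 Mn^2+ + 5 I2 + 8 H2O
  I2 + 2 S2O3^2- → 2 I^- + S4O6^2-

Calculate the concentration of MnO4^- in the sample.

0.03779 mol/L

n(S2O3^2-) = 0.02066 × 0.1842 = 3.806 × 10^-3 mol
n(I2) = n(S2O3^2-)/2 = 1.903 × 10^-3 mol
From the 2:5 ratio, n(MnO4^-) in the aliquot = 2/5 × 1.903 × 10^-3 = 7.611 × 10^-4 mol
[MnO4^-] = 7.611 × 10^-4 / 0.02014 = 0.03779 mol/L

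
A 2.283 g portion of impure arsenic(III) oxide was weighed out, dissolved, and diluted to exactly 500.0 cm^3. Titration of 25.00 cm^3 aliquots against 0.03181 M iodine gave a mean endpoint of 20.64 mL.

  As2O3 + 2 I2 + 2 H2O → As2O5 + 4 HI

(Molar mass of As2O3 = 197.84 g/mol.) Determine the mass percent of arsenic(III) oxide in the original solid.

n(I2) per titration = 0.02064 × 0.03181 = 6.566 × 10^-4 mol
From the 1:2 ratio, n(As2O3) in each aliquot = 1/2 × 6.566 × 10^-4 = 3.283 × 10^-4 mol
n(As2O3) in the whole flask = 3.283 × 10^-4 × 500.0/25.00 = 6.566 × 10^-3 mol
mass of As2O3 = 6.566 × 10^-3 × 197.84 = 1.299 g
% As2O3 = 1.299 / 2.283 × 100 = 56.90 %

56.90 %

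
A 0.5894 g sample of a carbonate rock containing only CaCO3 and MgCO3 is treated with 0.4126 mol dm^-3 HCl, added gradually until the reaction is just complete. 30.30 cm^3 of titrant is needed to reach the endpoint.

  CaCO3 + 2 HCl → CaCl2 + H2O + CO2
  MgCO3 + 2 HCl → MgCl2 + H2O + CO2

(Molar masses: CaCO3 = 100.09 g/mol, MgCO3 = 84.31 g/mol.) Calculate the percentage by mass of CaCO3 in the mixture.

n(HCl) = 0.03030 × 0.4126 = 0.01250 mol
Let x = n(CaCO3), y = n(MgCO3).
Titrant: 2x + 2y = 0.01250;  mass: 100.09x + 84.31y = 0.5894
Solving, x = 3.954 × 10^-3 mol, y = 2.297 × 10^-3 mol
mass of CaCO3 = 3.954 × 10^-3 × 100.09 = 0.3957 g
% CaCO3 = 0.3957 / 0.5894 × 100 = 67.14 %

67.14 %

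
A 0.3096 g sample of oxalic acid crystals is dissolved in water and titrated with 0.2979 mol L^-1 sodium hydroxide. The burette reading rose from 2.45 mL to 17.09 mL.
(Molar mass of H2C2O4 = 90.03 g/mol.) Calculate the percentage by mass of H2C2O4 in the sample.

63.41 %

H2C2O4 + 2 NaOH → Na2C2O4 + 2 H2O
n(NaOH) = 0.01464 L × 0.2979 mol/L = 4.361 × 10^-3 mol
From the 1:2 ratio, n(H2C2O4) = 1/2 × 4.361 × 10^-3 = 2.181 × 10^-3 mol
mass of H2C2O4 = 2.181 × 10^-3 × 90.03 g/mol = 0.1963 g
% H2C2O4 = 0.1963 / 0.3096 × 100 = 63.41 %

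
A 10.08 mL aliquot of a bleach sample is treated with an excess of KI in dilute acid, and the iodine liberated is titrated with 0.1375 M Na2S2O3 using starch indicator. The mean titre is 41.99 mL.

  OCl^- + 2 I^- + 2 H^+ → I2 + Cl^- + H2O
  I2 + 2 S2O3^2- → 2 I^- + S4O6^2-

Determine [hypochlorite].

n(S2O3^2-) = 0.04199 × 0.1375 = 5.774 × 10^-3 mol
n(I2) = n(S2O3^2-)/2 = 2.887 × 10^-3 mol
n(OCl^-) in the aliquot = 2.887 × 10^-3 mol (1:1 ratio)
[OCl^-] = 2.887 × 10^-3 / 0.01008 = 0.2864 mol/L

0.2864 M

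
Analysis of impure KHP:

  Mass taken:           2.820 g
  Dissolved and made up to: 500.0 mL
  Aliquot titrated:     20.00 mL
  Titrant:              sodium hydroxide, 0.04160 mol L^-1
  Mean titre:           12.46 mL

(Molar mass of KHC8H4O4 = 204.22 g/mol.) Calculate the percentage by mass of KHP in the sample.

93.84 %

KHC8H4O4 + NaOH → KNaC8H4O4 + H2O
n(NaOH) per titration = 0.01246 × 0.04160 = 5.183 × 10^-4 mol
n(KHC8H4O4) in each aliquot = 5.183 × 10^-4 mol (1:1 ratio)
n(KHC8H4O4) in the whole flask = 5.183 × 10^-4 × 500.0/20.00 = 0.01296 mol
mass of KHC8H4O4 = 0.01296 × 204.22 = 2.646 g
% KHC8H4O4 = 2.646 / 2.820 × 100 = 93.84 %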